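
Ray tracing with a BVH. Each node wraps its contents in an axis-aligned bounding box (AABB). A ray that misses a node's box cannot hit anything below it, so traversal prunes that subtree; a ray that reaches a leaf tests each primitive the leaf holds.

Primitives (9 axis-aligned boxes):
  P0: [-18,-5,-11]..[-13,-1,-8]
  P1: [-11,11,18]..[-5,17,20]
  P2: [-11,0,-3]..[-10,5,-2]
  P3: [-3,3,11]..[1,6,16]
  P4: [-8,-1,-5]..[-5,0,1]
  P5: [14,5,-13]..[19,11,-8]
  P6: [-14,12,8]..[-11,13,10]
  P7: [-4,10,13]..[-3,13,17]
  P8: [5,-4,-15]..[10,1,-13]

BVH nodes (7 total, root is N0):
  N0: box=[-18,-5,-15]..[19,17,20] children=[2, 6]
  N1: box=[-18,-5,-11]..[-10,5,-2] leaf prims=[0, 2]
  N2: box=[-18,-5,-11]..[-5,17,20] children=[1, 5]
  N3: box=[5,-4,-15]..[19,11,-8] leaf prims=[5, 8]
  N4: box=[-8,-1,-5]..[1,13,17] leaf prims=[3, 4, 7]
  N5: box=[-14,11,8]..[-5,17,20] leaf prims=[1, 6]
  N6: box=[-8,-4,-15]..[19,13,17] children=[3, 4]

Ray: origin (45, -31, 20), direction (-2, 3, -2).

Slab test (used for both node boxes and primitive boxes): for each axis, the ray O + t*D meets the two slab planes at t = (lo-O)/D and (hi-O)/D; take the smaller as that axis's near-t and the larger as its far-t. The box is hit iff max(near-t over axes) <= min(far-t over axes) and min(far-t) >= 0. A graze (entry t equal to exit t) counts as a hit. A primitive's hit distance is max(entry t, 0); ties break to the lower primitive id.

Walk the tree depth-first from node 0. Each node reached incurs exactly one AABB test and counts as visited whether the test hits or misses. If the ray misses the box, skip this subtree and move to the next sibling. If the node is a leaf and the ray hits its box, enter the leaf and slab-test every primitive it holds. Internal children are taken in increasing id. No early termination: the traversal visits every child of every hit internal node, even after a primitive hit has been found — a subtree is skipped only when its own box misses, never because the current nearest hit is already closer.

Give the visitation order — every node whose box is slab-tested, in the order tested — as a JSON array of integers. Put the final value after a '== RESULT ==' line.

Trace the traversal:
N0 x:[13,63/2] y:[26/3,16] z:[0,35/2] -> hit [13,16], descend [2, 6]
  N2 x:[25,63/2] y:[26/3,16] z:[0,31/2] -> miss, prune
  N6 x:[13,53/2] y:[9,44/3] z:[3/2,35/2] -> hit [13,44/3], descend [3, 4]
    N3 x:[13,20] y:[9,14] z:[14,35/2] -> hit [14,14] leaf, test {P5@t=14, P8(miss)}
    N4 x:[22,53/2] y:[10,44/3] z:[3/2,25/2] -> miss, prune

Summary -> nodes [0, 2, 6, 3, 4]; box-tests=5; leaf-entries=1; first=P5

== RESULT ==
[0, 2, 6, 3, 4]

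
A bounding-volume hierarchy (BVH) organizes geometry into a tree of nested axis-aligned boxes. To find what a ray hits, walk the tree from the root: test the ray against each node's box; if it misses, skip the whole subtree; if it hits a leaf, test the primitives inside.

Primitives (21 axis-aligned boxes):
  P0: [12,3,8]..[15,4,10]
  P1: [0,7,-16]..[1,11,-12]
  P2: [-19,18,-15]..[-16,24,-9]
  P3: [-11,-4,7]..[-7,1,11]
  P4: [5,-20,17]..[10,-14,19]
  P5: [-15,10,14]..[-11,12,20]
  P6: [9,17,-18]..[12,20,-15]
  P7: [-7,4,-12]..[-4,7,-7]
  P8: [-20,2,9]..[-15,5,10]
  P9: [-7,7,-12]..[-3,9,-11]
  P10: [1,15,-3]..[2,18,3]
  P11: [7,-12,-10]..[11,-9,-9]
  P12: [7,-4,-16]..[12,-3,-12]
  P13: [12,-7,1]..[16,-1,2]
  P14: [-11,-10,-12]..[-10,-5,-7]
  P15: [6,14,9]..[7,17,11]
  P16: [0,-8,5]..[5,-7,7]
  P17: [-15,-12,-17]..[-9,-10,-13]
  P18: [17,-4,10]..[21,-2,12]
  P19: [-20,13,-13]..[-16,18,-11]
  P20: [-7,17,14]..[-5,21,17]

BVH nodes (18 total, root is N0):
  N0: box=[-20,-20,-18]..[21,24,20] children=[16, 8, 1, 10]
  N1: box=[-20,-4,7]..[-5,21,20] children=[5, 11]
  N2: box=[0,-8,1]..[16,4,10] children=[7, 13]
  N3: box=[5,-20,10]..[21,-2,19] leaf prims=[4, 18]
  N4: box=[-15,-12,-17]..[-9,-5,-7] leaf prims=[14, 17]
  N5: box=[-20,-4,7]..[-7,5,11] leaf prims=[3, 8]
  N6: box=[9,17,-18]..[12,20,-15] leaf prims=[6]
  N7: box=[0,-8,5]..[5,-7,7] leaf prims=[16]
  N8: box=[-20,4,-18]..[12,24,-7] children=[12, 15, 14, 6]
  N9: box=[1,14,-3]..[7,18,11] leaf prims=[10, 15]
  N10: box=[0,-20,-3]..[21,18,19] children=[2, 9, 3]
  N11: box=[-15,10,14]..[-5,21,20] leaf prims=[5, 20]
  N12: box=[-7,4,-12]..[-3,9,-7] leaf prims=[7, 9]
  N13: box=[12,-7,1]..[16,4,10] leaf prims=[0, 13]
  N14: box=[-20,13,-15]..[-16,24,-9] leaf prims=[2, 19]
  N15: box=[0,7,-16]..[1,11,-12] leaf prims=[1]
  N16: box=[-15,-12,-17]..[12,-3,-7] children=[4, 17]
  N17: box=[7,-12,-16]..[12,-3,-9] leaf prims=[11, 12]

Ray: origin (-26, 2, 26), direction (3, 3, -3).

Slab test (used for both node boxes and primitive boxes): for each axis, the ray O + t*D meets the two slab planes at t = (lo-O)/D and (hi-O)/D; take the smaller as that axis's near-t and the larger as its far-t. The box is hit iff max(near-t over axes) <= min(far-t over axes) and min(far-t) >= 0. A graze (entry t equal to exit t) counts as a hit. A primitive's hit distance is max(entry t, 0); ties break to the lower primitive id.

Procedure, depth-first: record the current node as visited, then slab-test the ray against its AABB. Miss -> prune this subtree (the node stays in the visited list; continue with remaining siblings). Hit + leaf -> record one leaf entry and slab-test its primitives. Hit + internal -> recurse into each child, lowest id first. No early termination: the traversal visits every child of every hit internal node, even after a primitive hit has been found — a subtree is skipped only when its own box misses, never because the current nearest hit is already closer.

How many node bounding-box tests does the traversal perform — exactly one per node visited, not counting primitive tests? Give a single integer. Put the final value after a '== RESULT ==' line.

Walk:
N0 x:[2,47/3] y:[-22/3,22/3] z:[2,44/3] -> hit [2,22/3], descend [1, 8, 10, 16]
  N1 x:[2,7] y:[-2,19/3] z:[2,19/3] -> hit [2,19/3], descend [5, 11]
    N5 x:[2,19/3] y:[-2,1] z:[5,19/3] -> miss, prune
    N11 x:[11/3,7] y:[8/3,19/3] z:[2,4] -> hit [11/3,4] leaf, test {P5(miss), P20(miss)}
  N8 x:[2,38/3] y:[2/3,22/3] z:[11,44/3] -> miss, prune
  N10 x:[26/3,47/3] y:[-22/3,16/3] z:[7/3,29/3] -> miss, prune
  N16 x:[11/3,38/3] y:[-14/3,-5/3] z:[11,43/3] -> miss, prune

7 AABB tests over nodes [0, 1, 5, 11, 8, 10, 16]; 1 leaf entered; closest miss.

== RESULT ==
7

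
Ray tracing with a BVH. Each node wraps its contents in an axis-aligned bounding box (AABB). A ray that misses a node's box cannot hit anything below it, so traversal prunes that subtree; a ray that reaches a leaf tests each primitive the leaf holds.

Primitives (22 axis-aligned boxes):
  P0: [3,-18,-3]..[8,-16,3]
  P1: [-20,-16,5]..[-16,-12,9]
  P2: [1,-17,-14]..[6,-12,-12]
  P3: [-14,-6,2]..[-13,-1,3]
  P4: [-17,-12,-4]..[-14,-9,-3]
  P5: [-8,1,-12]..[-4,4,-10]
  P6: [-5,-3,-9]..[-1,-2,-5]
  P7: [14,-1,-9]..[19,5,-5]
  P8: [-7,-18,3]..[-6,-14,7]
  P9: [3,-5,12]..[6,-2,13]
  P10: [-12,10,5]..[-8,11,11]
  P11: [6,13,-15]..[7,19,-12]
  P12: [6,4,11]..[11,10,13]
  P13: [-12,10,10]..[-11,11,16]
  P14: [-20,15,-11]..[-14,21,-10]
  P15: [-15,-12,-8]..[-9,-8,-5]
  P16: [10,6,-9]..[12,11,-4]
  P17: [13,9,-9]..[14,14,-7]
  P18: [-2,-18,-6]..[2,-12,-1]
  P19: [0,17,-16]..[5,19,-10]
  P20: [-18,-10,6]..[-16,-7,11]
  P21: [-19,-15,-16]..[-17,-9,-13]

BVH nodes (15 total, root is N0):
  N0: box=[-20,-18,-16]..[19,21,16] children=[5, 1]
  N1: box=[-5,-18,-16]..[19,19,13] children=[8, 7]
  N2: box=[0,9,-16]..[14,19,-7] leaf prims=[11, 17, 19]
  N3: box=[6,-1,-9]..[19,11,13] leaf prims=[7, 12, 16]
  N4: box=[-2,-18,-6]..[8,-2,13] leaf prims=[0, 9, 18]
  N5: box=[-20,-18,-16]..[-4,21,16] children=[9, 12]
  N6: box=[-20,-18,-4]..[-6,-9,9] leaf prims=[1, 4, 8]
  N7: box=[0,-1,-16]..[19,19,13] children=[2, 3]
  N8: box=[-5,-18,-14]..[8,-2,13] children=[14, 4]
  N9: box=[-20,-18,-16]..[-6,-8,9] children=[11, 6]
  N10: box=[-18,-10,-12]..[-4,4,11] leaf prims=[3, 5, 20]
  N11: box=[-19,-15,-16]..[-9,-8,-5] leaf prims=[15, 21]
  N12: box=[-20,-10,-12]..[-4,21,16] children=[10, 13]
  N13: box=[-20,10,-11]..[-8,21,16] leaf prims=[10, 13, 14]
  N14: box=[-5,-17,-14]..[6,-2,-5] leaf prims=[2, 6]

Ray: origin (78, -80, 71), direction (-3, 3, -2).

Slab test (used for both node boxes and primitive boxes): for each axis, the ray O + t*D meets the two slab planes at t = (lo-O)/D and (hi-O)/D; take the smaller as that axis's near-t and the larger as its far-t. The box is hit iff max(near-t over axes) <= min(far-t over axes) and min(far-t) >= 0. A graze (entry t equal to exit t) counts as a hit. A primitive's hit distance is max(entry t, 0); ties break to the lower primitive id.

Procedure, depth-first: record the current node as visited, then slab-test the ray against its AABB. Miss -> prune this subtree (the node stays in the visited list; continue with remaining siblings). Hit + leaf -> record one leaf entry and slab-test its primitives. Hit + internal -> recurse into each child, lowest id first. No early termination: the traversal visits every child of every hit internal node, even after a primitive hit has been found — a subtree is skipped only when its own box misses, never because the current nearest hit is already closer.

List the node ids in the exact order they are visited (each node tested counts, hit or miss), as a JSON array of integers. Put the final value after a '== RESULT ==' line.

Trace the traversal:
N0 x:[59/3,98/3] y:[62/3,101/3] z:[55/2,87/2] -> hit [55/2,98/3], descend [1, 5]
  N1 x:[59/3,83/3] y:[62/3,33] z:[29,87/2] -> miss, prune
  N5 x:[82/3,98/3] y:[62/3,101/3] z:[55/2,87/2] -> hit [55/2,98/3], descend [9, 12]
    N9 x:[28,98/3] y:[62/3,24] z:[31,87/2] -> miss, prune
    N12 x:[82/3,98/3] y:[70/3,101/3] z:[55/2,83/2] -> hit [55/2,98/3], descend [10, 13]
      N10 x:[82/3,32] y:[70/3,28] z:[30,83/2] -> miss, prune
      N13 x:[86/3,98/3] y:[30,101/3] z:[55/2,41] -> hit [30,98/3] leaf, test {P10@t=30, P13@t=30, P14(miss)}

Visited [0, 1, 5, 9, 12, 10, 13]. Tests: 7 box, 1 leaf. Nearest: P10.

== RESULT ==
[0, 1, 5, 9, 12, 10, 13]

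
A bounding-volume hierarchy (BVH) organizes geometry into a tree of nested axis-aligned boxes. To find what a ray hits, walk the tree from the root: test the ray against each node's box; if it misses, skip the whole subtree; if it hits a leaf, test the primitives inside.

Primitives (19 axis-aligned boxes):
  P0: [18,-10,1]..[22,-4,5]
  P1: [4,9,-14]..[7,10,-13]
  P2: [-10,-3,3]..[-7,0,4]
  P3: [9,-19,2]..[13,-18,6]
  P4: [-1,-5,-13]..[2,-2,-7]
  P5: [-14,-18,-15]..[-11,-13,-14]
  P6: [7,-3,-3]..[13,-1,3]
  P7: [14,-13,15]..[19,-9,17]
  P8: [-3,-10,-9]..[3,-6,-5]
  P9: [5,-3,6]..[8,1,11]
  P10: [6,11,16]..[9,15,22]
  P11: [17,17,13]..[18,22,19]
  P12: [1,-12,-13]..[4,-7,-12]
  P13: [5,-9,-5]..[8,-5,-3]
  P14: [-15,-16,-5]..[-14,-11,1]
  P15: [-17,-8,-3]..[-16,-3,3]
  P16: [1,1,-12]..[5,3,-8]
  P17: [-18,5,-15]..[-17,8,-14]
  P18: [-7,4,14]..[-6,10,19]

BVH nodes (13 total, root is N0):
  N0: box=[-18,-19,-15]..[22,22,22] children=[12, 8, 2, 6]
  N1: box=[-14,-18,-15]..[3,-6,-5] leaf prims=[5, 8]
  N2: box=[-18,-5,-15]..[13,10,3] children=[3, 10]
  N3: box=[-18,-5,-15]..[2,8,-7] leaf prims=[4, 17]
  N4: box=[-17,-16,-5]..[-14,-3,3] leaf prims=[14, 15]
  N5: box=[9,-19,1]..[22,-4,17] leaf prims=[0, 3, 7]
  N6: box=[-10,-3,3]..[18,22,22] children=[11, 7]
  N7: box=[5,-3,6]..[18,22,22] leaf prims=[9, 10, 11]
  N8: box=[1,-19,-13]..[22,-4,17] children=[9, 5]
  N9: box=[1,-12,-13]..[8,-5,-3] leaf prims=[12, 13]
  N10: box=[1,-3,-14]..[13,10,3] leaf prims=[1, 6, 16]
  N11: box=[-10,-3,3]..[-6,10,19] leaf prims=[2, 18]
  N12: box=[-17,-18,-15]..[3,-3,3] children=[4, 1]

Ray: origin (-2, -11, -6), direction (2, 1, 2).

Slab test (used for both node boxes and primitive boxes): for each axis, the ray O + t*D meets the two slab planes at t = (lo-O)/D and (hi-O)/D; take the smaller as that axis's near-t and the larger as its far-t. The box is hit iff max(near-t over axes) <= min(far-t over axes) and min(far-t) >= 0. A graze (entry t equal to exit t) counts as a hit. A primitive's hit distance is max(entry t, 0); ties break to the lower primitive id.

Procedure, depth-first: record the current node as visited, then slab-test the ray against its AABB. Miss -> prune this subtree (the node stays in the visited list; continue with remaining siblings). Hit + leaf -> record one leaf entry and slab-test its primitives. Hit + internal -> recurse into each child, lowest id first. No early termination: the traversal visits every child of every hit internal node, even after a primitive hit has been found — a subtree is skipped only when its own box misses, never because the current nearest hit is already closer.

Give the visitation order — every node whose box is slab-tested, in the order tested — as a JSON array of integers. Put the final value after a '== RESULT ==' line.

Trace the traversal:
N0 x:[-8,12] y:[-8,33] z:[-9/2,14] -> hit [-9/2,12], descend [2, 6, 8, 12]
  N2 x:[-8,15/2] y:[6,21] z:[-9/2,9/2] -> miss, prune
  N6 x:[-4,10] y:[8,33] z:[9/2,14] -> hit [8,10], descend [7, 11]
    N7 x:[7/2,10] y:[8,33] z:[6,14] -> hit [8,10] leaf, test {P9(miss), P10(miss), P11(miss)}
    N11 x:[-4,-2] y:[8,21] z:[9/2,25/2] -> miss, prune
  N8 x:[3/2,12] y:[-8,7] z:[-7/2,23/2] -> hit [3/2,7], descend [5, 9]
    N5 x:[11/2,12] y:[-8,7] z:[7/2,23/2] -> hit [11/2,7] leaf, test {P0(miss), P3(miss), P7(miss)}
    N9 x:[3/2,5] y:[-1,6] z:[-7/2,3/2] -> hit [3/2,3/2] leaf, test {P12(miss), P13(miss)}
  N12 x:[-15/2,5/2] y:[-7,8] z:[-9/2,9/2] -> hit [-9/2,5/2], descend [1, 4]
    N1 x:[-6,5/2] y:[-7,5] z:[-9/2,1/2] -> hit [-9/2,1/2] leaf, test {P5(miss), P8(miss)}
    N4 x:[-15/2,-6] y:[-5,8] z:[1/2,9/2] -> miss, prune

Visited [0, 2, 6, 7, 11, 8, 5, 9, 12, 1, 4]. Tests: 11 box, 4 leaf. Nearest: miss.

== RESULT ==
[0, 2, 6, 7, 11, 8, 5, 9, 12, 1, 4]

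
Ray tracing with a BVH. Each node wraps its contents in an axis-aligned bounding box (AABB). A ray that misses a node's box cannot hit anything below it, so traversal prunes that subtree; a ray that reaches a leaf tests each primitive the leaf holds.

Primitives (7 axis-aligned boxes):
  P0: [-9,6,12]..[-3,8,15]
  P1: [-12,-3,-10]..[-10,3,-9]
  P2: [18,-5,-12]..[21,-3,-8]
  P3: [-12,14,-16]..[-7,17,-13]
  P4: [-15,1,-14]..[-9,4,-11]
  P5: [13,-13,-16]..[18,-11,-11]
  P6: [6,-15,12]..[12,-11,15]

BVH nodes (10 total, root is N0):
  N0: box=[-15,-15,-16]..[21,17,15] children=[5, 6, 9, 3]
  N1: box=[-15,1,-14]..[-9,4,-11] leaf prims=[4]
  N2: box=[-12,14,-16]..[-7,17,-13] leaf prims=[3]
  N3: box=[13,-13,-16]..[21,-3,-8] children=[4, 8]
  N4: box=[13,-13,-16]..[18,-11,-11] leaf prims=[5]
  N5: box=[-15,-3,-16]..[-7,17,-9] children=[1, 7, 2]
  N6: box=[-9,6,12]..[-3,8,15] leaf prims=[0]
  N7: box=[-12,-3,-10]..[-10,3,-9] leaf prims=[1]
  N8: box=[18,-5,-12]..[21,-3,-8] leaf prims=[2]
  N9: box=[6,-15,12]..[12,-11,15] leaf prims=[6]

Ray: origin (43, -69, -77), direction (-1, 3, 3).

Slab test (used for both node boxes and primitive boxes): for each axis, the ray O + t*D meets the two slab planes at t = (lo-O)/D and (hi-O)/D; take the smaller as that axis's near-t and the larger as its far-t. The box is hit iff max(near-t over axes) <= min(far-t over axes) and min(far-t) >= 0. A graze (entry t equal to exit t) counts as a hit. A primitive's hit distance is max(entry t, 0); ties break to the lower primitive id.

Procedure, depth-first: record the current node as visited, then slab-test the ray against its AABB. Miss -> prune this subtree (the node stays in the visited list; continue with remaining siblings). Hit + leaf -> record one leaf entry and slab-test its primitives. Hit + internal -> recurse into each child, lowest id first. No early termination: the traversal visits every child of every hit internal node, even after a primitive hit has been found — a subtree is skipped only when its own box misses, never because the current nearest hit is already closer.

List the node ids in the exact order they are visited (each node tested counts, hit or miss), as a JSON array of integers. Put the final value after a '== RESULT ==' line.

Walk:
N0 x:[22,58] y:[18,86/3] z:[61/3,92/3] -> hit [22,86/3], descend [3, 5, 6, 9]
  N3 x:[22,30] y:[56/3,22] z:[61/3,23] -> hit [22,22], descend [4, 8]
    N4 x:[25,30] y:[56/3,58/3] z:[61/3,22] -> miss, prune
    N8 x:[22,25] y:[64/3,22] z:[65/3,23] -> hit [22,22] leaf, test {P2@t=22}
  N5 x:[50,58] y:[22,86/3] z:[61/3,68/3] -> miss, prune
  N6 x:[46,52] y:[25,77/3] z:[89/3,92/3] -> miss, prune
  N9 x:[31,37] y:[18,58/3] z:[89/3,92/3] -> miss, prune

order=[0, 3, 4, 8, 5, 6, 9]  |boxes|=7  |leaves|=1  hit=P2

== RESULT ==
[0, 3, 4, 8, 5, 6, 9]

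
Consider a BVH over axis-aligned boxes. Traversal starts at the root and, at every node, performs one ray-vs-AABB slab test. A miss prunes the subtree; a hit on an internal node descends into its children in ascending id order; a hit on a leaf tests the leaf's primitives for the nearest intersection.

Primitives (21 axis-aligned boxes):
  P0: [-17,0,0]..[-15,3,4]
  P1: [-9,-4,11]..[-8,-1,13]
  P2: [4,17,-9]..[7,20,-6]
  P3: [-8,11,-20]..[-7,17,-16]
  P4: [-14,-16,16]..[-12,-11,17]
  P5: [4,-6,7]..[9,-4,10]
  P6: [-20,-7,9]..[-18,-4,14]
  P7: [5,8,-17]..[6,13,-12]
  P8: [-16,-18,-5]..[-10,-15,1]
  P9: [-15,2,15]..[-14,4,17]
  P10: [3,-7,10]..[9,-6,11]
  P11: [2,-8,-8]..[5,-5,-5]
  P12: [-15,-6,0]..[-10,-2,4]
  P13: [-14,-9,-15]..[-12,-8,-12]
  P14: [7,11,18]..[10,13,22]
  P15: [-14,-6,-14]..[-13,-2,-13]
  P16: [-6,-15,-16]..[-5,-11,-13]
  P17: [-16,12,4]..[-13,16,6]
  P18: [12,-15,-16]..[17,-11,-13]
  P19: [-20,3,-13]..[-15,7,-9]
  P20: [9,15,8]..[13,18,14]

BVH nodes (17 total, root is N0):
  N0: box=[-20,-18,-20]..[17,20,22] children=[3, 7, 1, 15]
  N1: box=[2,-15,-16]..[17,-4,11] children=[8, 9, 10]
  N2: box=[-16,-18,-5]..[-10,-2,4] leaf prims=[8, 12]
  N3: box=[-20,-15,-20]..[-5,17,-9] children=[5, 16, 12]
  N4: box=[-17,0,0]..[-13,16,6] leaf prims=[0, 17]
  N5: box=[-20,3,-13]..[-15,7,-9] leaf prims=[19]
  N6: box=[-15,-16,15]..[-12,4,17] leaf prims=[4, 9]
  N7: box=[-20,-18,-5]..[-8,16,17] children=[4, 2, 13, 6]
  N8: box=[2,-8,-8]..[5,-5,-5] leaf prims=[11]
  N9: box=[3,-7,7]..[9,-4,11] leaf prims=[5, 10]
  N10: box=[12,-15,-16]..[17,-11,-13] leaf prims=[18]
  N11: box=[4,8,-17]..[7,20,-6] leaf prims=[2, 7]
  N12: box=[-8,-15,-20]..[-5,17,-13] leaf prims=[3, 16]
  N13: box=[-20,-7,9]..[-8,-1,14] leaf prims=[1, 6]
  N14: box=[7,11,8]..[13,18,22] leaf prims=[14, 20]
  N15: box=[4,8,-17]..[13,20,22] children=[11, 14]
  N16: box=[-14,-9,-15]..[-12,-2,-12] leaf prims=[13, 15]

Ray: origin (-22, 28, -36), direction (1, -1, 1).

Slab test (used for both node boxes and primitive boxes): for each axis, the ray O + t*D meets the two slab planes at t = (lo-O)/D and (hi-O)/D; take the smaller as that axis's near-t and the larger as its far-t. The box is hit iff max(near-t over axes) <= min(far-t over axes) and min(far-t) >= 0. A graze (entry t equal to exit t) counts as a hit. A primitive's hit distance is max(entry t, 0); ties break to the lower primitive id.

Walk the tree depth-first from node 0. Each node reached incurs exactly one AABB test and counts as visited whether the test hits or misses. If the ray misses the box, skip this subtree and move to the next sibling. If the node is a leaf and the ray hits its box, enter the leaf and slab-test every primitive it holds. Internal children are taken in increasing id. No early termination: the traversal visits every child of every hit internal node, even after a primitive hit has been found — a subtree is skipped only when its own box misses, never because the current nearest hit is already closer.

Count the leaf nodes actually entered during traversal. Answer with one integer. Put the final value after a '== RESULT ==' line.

Trace the traversal:
N0 x:[2,39] y:[8,46] z:[16,58] -> hit [16,39], descend [1, 3, 7, 15]
  N1 x:[24,39] y:[32,43] z:[20,47] -> hit [32,39], descend [8, 9, 10]
    N8 x:[24,27] y:[33,36] z:[28,31] -> miss, prune
    N9 x:[25,31] y:[32,35] z:[43,47] -> miss, prune
    N10 x:[34,39] y:[39,43] z:[20,23] -> miss, prune
  N3 x:[2,17] y:[11,43] z:[16,27] -> hit [16,17], descend [5, 12, 16]
    N5 x:[2,7] y:[21,25] z:[23,27] -> miss, prune
    N12 x:[14,17] y:[11,43] z:[16,23] -> hit [16,17] leaf, test {P3(miss), P16(miss)}
    N16 x:[8,10] y:[30,37] z:[21,24] -> miss, prune
  N7 x:[2,14] y:[12,46] z:[31,53] -> miss, prune
  N15 x:[26,35] y:[8,20] z:[19,58] -> miss, prune

order=[0, 1, 8, 9, 10, 3, 5, 12, 16, 7, 15]  |boxes|=11  |leaves|=1  hit=miss

== RESULT ==
1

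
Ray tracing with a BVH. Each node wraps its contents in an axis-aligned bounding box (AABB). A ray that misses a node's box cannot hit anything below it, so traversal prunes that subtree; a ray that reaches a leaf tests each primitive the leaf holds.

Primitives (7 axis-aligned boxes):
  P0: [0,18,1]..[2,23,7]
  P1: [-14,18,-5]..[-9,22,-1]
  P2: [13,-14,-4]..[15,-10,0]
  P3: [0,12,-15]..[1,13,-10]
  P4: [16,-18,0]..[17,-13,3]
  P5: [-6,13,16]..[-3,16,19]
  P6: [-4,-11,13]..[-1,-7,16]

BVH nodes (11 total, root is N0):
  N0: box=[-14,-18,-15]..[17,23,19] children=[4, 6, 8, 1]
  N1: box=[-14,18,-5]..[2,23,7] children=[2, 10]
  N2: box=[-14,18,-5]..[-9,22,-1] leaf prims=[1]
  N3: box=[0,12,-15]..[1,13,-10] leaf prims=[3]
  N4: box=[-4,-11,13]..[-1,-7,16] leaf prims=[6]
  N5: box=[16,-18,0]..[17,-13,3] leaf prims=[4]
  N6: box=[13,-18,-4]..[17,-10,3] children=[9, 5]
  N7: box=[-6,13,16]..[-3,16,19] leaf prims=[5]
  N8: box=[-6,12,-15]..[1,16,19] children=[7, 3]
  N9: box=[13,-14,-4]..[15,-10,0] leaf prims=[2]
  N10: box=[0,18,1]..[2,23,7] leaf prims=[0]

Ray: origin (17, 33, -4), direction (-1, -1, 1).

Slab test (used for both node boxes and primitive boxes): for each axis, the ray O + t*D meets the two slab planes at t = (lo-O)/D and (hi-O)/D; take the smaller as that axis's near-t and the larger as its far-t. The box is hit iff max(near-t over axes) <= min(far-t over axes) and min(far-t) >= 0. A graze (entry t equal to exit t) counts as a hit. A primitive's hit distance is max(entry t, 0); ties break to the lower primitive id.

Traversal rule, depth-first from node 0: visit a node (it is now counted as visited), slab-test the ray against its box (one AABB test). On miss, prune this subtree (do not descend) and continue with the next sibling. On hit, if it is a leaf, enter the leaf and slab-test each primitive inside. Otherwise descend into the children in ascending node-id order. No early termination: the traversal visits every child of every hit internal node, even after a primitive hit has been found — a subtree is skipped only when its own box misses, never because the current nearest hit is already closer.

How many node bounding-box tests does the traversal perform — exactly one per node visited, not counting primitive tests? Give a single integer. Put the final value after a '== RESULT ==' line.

Traverse from the root:
N0 x:[0,31] y:[10,51] z:[-11,23] -> hit [10,23], descend [1, 4, 6, 8]
  N1 x:[15,31] y:[10,15] z:[-1,11] -> miss, prune
  N4 x:[18,21] y:[40,44] z:[17,20] -> miss, prune
  N6 x:[0,4] y:[43,51] z:[0,7] -> miss, prune
  N8 x:[16,23] y:[17,21] z:[-11,23] -> hit [17,21], descend [3, 7]
    N3 x:[16,17] y:[20,21] z:[-11,-6] -> miss, prune
    N7 x:[20,23] y:[17,20] z:[20,23] -> hit [20,20] leaf, test {P5@t=20}

Visited [0, 1, 4, 6, 8, 3, 7]. Tests: 7 box, 1 leaf. Nearest: P5.

== RESULT ==
7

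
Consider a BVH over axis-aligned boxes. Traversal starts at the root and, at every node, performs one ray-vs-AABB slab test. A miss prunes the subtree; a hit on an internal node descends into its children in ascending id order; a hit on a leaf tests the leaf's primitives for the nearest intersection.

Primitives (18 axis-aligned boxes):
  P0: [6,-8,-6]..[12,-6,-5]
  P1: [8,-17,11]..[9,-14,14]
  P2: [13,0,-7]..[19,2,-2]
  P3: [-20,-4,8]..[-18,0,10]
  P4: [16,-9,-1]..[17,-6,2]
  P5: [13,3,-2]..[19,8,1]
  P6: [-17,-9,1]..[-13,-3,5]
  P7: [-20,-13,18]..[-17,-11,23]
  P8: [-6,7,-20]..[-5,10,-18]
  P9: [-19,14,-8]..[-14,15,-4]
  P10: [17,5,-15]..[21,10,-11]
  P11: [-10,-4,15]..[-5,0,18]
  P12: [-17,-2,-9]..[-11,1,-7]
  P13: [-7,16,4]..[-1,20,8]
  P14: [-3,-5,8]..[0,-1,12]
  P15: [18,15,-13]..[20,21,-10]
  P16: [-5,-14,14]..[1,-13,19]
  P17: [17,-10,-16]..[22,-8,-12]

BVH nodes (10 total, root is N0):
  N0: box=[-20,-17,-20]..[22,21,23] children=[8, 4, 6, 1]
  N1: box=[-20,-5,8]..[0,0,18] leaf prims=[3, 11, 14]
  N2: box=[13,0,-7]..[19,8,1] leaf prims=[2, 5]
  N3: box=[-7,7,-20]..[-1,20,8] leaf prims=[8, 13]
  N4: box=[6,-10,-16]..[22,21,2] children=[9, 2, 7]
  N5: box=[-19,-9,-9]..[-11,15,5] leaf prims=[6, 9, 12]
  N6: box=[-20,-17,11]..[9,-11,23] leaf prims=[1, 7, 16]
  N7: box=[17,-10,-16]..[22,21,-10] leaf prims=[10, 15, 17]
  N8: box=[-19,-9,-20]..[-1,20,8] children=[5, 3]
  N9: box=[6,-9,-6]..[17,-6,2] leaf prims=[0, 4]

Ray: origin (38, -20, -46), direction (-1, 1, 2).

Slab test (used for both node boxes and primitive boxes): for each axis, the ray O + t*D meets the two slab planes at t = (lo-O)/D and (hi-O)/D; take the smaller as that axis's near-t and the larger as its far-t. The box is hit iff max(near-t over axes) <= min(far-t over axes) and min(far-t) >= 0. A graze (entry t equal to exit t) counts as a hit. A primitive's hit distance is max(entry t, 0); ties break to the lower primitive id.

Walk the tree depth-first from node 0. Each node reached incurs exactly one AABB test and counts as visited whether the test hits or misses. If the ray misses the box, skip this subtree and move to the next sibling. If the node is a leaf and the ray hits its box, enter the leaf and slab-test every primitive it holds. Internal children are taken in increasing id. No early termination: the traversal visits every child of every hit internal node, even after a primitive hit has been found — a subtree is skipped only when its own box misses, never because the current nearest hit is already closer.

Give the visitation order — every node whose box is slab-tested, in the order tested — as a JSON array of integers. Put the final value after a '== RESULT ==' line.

Trace the traversal:
N0 x:[16,58] y:[3,41] z:[13,69/2] -> hit [16,69/2], descend [1, 4, 6, 8]
  N1 x:[38,58] y:[15,20] z:[27,32] -> miss, prune
  N4 x:[16,32] y:[10,41] z:[15,24] -> hit [16,24], descend [2, 7, 9]
    N2 x:[19,25] y:[20,28] z:[39/2,47/2] -> hit [20,47/2] leaf, test {P2@t=20, P5@t=23}
    N7 x:[16,21] y:[10,41] z:[15,18] -> hit [16,18] leaf, test {P10(miss), P15(miss), P17(miss)}
    N9 x:[21,32] y:[11,14] z:[20,24] -> miss, prune
  N6 x:[29,58] y:[3,9] z:[57/2,69/2] -> miss, prune
  N8 x:[39,57] y:[11,40] z:[13,27] -> miss, prune

Summary -> nodes [0, 1, 4, 2, 7, 9, 6, 8]; box-tests=8; leaf-entries=2; first=P2

== RESULT ==
[0, 1, 4, 2, 7, 9, 6, 8]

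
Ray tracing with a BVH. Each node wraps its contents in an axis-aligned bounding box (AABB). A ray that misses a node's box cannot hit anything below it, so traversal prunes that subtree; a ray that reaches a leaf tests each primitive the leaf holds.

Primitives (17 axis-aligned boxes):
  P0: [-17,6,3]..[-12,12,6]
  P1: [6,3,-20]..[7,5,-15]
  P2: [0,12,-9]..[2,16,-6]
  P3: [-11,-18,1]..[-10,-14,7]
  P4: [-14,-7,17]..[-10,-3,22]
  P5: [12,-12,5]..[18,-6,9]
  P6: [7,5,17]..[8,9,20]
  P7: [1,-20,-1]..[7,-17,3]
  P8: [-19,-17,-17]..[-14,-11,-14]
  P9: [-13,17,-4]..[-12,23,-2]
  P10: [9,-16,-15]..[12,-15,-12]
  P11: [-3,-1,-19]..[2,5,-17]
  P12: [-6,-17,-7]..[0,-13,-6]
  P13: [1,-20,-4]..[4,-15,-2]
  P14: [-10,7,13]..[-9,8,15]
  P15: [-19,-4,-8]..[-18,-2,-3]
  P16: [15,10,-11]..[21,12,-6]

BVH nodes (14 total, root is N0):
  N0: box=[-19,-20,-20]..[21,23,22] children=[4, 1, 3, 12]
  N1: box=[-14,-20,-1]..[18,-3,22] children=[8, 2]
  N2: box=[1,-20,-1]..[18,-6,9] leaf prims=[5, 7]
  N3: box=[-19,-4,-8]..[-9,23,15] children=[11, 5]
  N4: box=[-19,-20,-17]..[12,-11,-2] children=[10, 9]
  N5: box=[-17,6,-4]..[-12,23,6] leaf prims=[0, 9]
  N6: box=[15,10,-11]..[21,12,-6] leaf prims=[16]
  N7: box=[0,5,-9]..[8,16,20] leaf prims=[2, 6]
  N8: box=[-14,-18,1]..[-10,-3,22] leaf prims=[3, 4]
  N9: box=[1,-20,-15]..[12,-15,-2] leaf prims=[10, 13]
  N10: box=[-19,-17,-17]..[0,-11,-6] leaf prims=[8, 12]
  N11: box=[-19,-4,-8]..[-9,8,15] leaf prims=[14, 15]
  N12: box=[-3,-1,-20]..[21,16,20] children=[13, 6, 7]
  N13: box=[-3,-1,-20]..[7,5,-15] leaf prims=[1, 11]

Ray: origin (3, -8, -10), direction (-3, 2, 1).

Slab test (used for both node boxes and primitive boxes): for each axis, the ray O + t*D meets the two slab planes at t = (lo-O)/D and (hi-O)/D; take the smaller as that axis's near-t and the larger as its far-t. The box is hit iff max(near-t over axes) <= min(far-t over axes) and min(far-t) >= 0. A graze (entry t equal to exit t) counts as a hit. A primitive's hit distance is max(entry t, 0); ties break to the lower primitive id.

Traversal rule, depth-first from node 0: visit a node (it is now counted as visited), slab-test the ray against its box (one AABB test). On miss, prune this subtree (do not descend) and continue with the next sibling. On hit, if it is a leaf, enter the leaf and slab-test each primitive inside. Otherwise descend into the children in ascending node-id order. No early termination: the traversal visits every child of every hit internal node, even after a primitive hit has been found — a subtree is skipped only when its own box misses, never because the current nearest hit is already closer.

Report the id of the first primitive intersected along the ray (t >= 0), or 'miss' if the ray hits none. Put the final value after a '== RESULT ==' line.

Walk:
N0 x:[-6,22/3] y:[-6,31/2] z:[-10,32] -> hit [-6,22/3], descend [1, 3, 4, 12]
  N1 x:[-5,17/3] y:[-6,5/2] z:[9,32] -> miss, prune
  N3 x:[4,22/3] y:[2,31/2] z:[2,25] -> hit [4,22/3], descend [5, 11]
    N5 x:[5,20/3] y:[7,31/2] z:[6,16] -> miss, prune
    N11 x:[4,22/3] y:[2,8] z:[2,25] -> hit [4,22/3] leaf, test {P14(miss), P15(miss)}
  N4 x:[-3,22/3] y:[-6,-3/2] z:[-7,8] -> miss, prune
  N12 x:[-6,2] y:[7/2,12] z:[-10,30] -> miss, prune

Summary -> nodes [0, 1, 3, 5, 11, 4, 12]; box-tests=7; leaf-entries=1; first=miss

== RESULT ==
miss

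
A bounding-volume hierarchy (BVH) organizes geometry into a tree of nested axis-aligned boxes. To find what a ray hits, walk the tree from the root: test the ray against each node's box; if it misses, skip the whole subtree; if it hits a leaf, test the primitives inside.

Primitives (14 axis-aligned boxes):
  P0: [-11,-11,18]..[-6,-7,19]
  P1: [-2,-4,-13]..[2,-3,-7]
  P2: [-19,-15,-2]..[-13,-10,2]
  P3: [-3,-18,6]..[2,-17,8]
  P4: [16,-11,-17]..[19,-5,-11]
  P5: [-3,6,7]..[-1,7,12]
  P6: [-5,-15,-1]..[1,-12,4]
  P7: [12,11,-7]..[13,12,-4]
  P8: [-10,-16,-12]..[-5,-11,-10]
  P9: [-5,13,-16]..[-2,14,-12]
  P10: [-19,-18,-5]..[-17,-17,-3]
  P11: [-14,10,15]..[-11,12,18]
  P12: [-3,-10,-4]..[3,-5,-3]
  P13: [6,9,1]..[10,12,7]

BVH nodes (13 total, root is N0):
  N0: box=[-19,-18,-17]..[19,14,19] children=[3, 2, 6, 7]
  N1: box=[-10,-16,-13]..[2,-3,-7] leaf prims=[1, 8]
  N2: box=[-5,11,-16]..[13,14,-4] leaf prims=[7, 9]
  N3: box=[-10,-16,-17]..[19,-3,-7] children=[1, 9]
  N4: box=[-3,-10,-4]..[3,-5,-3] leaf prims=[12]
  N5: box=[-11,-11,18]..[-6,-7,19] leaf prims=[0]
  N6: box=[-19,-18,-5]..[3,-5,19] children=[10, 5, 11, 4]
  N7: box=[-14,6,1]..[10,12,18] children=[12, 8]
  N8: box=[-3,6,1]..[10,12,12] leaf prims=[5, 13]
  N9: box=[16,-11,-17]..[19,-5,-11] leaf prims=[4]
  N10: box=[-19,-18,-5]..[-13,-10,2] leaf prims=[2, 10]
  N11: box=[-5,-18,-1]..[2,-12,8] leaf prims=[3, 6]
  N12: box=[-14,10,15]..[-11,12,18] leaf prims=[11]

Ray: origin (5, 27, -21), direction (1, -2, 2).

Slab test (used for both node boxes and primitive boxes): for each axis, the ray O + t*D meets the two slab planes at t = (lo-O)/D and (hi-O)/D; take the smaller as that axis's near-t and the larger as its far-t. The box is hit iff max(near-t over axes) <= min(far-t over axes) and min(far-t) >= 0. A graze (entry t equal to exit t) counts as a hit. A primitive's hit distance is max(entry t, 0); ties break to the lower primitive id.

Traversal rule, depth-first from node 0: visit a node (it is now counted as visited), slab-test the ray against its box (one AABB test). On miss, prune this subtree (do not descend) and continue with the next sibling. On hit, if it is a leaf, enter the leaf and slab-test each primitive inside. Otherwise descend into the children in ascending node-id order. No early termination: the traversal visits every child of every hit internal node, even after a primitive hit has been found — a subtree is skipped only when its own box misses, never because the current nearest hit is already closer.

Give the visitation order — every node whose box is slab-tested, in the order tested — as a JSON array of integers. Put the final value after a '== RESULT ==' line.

Traverse from the root:
N0 x:[-24,14] y:[13/2,45/2] z:[2,20] -> hit [13/2,14], descend [2, 3, 6, 7]
  N2 x:[-10,8] y:[13/2,8] z:[5/2,17/2] -> hit [13/2,8] leaf, test {P7@t=15/2, P9(miss)}
  N3 x:[-15,14] y:[15,43/2] z:[2,7] -> miss, prune
  N6 x:[-24,-2] y:[16,45/2] z:[8,20] -> miss, prune
  N7 x:[-19,5] y:[15/2,21/2] z:[11,39/2] -> miss, prune

order=[0, 2, 3, 6, 7]  |boxes|=5  |leaves|=1  hit=P7

== RESULT ==
[0, 2, 3, 6, 7]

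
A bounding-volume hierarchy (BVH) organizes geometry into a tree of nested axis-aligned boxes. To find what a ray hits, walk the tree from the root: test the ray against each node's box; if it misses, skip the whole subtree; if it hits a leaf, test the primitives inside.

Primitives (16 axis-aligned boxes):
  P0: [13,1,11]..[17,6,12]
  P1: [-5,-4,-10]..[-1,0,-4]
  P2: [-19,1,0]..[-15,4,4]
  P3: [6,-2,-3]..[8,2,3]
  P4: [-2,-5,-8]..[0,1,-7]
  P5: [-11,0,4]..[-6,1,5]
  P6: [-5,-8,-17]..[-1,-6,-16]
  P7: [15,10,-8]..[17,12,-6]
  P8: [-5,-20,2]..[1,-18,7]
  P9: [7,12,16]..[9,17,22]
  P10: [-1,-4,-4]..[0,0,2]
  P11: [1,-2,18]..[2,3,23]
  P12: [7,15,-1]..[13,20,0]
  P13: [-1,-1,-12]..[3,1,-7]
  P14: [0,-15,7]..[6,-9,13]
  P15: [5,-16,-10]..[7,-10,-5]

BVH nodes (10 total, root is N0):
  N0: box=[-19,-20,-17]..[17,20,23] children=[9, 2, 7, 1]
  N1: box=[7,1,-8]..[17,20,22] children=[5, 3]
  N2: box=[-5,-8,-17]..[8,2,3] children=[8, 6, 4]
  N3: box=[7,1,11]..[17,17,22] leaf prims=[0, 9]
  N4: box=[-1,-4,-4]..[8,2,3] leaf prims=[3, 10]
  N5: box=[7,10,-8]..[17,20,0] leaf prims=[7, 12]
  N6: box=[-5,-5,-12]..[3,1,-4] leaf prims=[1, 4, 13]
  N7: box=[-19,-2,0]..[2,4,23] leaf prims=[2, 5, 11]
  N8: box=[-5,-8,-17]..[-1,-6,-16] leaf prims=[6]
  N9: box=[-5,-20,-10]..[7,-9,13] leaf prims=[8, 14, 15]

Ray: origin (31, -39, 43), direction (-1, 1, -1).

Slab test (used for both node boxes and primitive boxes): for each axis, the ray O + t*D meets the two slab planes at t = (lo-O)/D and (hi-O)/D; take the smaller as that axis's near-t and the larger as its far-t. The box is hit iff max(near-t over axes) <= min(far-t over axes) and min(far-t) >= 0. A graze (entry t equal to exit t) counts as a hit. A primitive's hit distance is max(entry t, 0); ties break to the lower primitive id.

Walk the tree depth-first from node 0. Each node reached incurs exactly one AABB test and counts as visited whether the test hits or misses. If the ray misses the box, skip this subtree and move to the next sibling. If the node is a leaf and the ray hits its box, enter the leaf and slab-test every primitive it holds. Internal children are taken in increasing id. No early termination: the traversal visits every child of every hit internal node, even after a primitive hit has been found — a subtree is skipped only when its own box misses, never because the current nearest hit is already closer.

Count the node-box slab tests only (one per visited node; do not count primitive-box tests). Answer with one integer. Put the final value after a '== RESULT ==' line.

Walk:
N0 x:[14,50] y:[19,59] z:[20,60] -> hit [20,50], descend [1, 2, 7, 9]
  N1 x:[14,24] y:[40,59] z:[21,51] -> miss, prune
  N2 x:[23,36] y:[31,41] z:[40,60] -> miss, prune
  N7 x:[29,50] y:[37,43] z:[20,43] -> hit [37,43] leaf, test {P2(miss), P5@t=39, P11(miss)}
  N9 x:[24,36] y:[19,30] z:[30,53] -> hit [30,30] leaf, test {P8(miss), P14@t=30, P15(miss)}

Visited [0, 1, 2, 7, 9]. Tests: 5 box, 2 leaf. Nearest: P14.

== RESULT ==
5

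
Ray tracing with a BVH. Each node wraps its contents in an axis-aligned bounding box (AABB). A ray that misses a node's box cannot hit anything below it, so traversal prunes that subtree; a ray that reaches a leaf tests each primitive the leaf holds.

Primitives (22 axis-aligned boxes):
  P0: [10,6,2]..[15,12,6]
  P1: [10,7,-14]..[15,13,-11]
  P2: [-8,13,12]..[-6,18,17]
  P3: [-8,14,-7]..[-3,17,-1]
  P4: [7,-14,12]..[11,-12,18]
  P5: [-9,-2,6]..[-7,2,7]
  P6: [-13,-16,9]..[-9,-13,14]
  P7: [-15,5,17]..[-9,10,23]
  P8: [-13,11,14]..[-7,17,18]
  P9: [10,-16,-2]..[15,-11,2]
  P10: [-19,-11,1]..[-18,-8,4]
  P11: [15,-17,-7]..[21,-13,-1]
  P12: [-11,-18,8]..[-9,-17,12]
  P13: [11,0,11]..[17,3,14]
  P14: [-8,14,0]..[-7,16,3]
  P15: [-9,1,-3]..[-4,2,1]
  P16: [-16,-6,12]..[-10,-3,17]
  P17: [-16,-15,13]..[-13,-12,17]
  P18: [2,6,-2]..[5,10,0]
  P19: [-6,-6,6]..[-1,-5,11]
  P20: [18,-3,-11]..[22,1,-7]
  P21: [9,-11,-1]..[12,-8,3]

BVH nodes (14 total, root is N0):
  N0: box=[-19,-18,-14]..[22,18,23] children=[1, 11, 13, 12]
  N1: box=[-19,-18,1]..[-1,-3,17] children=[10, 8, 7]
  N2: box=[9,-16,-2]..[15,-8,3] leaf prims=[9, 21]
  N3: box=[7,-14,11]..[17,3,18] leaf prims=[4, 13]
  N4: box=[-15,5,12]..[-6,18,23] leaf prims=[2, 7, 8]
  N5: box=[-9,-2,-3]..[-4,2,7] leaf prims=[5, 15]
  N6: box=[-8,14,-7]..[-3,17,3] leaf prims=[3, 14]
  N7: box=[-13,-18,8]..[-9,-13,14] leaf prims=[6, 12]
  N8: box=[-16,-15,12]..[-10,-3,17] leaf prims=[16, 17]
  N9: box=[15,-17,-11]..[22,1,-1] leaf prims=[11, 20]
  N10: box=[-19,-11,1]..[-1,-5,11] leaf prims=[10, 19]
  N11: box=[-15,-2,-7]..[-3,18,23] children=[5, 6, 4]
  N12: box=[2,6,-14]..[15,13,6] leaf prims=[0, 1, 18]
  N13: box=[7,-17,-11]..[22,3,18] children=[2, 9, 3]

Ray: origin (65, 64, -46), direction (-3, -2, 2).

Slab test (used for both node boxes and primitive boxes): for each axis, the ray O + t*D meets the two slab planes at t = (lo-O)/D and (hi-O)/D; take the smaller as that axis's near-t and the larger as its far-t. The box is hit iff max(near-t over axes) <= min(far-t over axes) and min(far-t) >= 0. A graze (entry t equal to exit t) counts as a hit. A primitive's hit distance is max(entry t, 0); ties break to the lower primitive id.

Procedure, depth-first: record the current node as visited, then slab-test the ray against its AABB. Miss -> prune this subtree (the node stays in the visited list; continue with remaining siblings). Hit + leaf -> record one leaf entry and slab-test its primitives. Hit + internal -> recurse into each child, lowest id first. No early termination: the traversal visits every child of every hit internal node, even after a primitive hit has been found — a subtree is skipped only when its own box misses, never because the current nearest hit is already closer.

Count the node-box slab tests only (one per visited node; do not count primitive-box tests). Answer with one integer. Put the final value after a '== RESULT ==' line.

Trace the traversal:
N0 x:[43/3,28] y:[23,41] z:[16,69/2] -> hit [23,28], descend [1, 11, 12, 13]
  N1 x:[22,28] y:[67/2,41] z:[47/2,63/2] -> miss, prune
  N11 x:[68/3,80/3] y:[23,33] z:[39/2,69/2] -> hit [23,80/3], descend [4, 5, 6]
    N4 x:[71/3,80/3] y:[23,59/2] z:[29,69/2] -> miss, prune
    N5 x:[23,74/3] y:[31,33] z:[43/2,53/2] -> miss, prune
    N6 x:[68/3,73/3] y:[47/2,25] z:[39/2,49/2] -> hit [47/2,73/3] leaf, test {P3(miss), P14@t=24}
  N12 x:[50/3,21] y:[51/2,29] z:[16,26] -> miss, prune
  N13 x:[43/3,58/3] y:[61/2,81/2] z:[35/2,32] -> miss, prune

Visited [0, 1, 11, 4, 5, 6, 12, 13]. Tests: 8 box, 1 leaf. Nearest: P14.

== RESULT ==
8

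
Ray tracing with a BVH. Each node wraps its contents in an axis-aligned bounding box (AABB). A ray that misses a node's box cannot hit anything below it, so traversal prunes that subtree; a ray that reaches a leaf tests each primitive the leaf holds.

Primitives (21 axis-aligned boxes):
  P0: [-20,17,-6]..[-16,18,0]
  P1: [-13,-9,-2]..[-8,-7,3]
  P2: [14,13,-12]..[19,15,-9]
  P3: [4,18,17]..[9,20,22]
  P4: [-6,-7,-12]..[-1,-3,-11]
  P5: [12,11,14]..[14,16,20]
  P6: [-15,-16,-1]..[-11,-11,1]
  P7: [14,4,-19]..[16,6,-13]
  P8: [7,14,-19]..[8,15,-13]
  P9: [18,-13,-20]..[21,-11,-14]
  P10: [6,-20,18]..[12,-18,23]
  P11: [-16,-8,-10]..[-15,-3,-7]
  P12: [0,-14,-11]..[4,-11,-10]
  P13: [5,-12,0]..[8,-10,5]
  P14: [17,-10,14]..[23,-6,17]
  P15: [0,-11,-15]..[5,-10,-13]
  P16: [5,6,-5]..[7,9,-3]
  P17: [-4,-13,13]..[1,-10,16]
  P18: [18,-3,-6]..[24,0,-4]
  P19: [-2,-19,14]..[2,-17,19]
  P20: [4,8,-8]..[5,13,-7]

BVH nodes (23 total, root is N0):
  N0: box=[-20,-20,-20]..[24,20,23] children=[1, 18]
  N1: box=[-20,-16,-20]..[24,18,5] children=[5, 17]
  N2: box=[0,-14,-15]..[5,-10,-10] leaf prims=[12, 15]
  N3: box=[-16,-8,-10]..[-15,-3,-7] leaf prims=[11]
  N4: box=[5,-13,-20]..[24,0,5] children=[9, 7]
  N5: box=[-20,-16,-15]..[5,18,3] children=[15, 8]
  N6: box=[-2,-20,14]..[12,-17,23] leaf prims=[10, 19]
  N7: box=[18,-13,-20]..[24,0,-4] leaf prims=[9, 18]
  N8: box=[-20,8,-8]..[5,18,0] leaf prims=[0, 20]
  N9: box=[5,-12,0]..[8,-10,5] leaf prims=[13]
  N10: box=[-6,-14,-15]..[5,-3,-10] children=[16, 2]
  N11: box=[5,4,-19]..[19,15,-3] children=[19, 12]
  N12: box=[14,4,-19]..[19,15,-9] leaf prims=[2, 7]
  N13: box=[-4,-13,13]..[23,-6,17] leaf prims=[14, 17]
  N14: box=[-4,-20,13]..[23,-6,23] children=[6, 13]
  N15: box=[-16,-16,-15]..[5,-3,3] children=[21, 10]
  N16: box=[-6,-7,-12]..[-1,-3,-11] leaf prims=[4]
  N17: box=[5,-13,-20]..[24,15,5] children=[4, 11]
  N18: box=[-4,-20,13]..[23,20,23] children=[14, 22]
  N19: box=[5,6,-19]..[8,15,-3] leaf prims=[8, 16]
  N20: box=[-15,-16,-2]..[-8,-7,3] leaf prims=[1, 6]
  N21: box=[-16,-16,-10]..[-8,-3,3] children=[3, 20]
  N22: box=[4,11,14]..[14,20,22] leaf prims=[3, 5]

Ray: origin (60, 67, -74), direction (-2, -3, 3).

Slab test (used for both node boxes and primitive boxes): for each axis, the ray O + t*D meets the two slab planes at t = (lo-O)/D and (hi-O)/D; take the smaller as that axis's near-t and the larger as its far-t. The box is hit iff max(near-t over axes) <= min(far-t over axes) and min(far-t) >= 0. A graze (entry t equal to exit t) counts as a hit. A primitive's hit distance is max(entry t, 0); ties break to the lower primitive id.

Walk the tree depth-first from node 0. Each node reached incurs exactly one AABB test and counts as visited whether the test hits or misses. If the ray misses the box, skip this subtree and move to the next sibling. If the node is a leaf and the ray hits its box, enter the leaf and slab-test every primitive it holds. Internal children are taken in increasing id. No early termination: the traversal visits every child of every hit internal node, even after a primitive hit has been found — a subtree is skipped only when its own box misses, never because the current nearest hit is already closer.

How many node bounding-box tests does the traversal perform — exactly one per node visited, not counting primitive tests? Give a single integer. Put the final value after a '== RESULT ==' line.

Traverse from the root:
N0 x:[18,40] y:[47/3,29] z:[18,97/3] -> hit [18,29], descend [1, 18]
  N1 x:[18,40] y:[49/3,83/3] z:[18,79/3] -> hit [18,79/3], descend [5, 17]
    N5 x:[55/2,40] y:[49/3,83/3] z:[59/3,77/3] -> miss, prune
    N17 x:[18,55/2] y:[52/3,80/3] z:[18,79/3] -> hit [18,79/3], descend [4, 11]
      N4 x:[18,55/2] y:[67/3,80/3] z:[18,79/3] -> hit [67/3,79/3], descend [7, 9]
        N7 x:[18,21] y:[67/3,80/3] z:[18,70/3] -> miss, prune
        N9 x:[26,55/2] y:[77/3,79/3] z:[74/3,79/3] -> hit [26,79/3] leaf, test {P13@t=26}
      N11 x:[41/2,55/2] y:[52/3,21] z:[55/3,71/3] -> hit [41/2,21], descend [12, 19]
        N12 x:[41/2,23] y:[52/3,21] z:[55/3,65/3] -> hit [41/2,21] leaf, test {P2(miss), P7(miss)}
        N19 x:[26,55/2] y:[52/3,61/3] z:[55/3,71/3] -> miss, prune
  N18 x:[37/2,32] y:[47/3,29] z:[29,97/3] -> hit [29,29], descend [14, 22]
    N14 x:[37/2,32] y:[73/3,29] z:[29,97/3] -> hit [29,29], descend [6, 13]
      N6 x:[24,31] y:[28,29] z:[88/3,97/3] -> miss, prune
      N13 x:[37/2,32] y:[73/3,80/3] z:[29,91/3] -> miss, prune
    N22 x:[23,28] y:[47/3,56/3] z:[88/3,32] -> miss, prune

Summary -> nodes [0, 1, 5, 17, 4, 7, 9, 11, 12, 19, 18, 14, 6, 13, 22]; box-tests=15; leaf-entries=2; first=P13

== RESULT ==
15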